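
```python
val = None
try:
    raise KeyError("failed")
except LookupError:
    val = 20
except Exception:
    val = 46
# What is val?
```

Step-by-step execution trace:
1. `raise KeyError(...)` raises KeyError.
2. `except LookupError` matches (KeyError is a subclass of LookupError) → val = 20.
3. `except Exception` is not reached.
Result: 20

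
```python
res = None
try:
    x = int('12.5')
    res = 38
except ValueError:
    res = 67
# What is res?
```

Step-by-step execution trace:
1. `x = int('12.5')` raises ValueError.
2. `res = 38` is not reached.
3. `except ValueError` matches → res = 67.
Result: 67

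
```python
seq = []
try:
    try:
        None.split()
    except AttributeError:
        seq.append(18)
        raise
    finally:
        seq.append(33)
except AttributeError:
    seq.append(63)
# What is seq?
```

Step-by-step execution trace:
1. Inner try: `None.split()` raises AttributeError.
2. Inner `except AttributeError` matches → `seq.append(18)` → seq = [18].
3. bare `raise` re-raises AttributeError.
4. Inner `finally` runs during unwinding: `seq.append(33)` → seq = [18, 33].
5. Outer `except AttributeError` matches → `seq.append(63)` → seq = [18, 33, 63].
Result: [18, 33, 63]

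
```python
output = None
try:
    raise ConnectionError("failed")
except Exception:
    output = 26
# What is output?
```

Step-by-step execution trace:
1. `raise ConnectionError(...)` raises ConnectionError.
2. `except Exception` matches (ConnectionError is a subclass of Exception) → output = 26.
Result: 26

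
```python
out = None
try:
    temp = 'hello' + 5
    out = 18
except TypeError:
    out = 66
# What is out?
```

Step-by-step execution trace:
1. `temp = 'hello' + 5` raises TypeError.
2. `out = 18` is not reached.
3. `except TypeError` matches → out = 66.
Result: 66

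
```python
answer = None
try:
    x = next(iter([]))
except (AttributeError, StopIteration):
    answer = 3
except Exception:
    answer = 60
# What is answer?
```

Step-by-step execution trace:
1. `x = next(iter([]))` raises StopIteration.
2. `except (AttributeError, StopIteration)` matches (StopIteration is in the tuple) → answer = 3.
3. `except Exception` is not reached.
Result: 3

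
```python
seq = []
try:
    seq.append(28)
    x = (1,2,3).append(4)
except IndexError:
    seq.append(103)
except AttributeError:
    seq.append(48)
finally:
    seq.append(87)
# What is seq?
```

Step-by-step execution trace:
1. try: `seq.append(28)` → seq = [28].
2. `x = (1,2,3).append(4)` raises AttributeError.
3. `except IndexError` does not match AttributeError; skipped.
4. `except AttributeError` matches → `seq.append(48)` → seq = [28, 48].
5. finally always runs: `seq.append(87)` → seq = [28, 48, 87].
Result: [28, 48, 87]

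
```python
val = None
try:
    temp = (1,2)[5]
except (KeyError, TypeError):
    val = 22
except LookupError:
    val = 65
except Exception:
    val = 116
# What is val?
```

Step-by-step execution trace:
1. `temp = (1,2)[5]` raises IndexError.
2. `except (KeyError, TypeError)` does not match IndexError; skipped.
3. `except LookupError` matches (IndexError is a subclass of LookupError) → val = 65.
4. `except Exception` is not reached.
Result: 65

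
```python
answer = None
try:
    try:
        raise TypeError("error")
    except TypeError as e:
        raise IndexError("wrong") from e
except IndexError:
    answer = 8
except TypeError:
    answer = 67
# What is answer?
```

Step-by-step execution trace:
1. Inner try raises TypeError; inner `except TypeError as e` catches it.
2. `raise IndexError(...) from e` raises IndexError (TypeError is attached as __cause__, but only IndexError is active).
3. Outer `except IndexError` matches → answer = 8.
4. `except TypeError` is not reached.
Result: 8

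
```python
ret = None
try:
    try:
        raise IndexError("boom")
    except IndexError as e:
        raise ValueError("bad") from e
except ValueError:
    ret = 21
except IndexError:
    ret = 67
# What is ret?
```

Step-by-step execution trace:
1. Inner try raises IndexError; inner `except IndexError as e` catches it.
2. `raise ValueError(...) from e` raises ValueError (IndexError is attached as __cause__, but only ValueError is active).
3. Outer `except ValueError` matches → ret = 21.
4. `except IndexError` is not reached.
Result: 21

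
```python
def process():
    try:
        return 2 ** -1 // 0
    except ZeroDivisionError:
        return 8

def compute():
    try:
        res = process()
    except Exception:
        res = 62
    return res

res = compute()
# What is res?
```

Step-by-step execution trace:
1. `compute()` calls `process()`.
2. In process: `2 ** -1 // 0` raises ZeroDivisionError; `except ZeroDivisionError` catches it → returns 8.
3. In compute: `res = process()` → res = 8. No exception reaches compute.
4. `except Exception` is skipped; compute returns 8.
5. res = 8.
Result: 8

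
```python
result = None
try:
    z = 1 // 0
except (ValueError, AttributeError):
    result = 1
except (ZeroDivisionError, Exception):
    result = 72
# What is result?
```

Step-by-step execution trace:
1. `z = 1 // 0` raises ZeroDivisionError.
2. `except (ValueError, AttributeError)` does not match ZeroDivisionError; skipped.
3. `except (ZeroDivisionError, Exception)` matches (ZeroDivisionError is in the tuple) → result = 72.
Result: 72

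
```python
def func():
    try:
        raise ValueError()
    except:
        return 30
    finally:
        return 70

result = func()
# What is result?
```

Step-by-step execution trace:
1. `func()` enters try: `raise ValueError()` raises ValueError.
2. bare `except` matches → `return 30` sets pending return value 30.
3. Before returning, `finally: return 70` runs and overrides the pending return.
4. func() returns 70 → result = 70.
Result: 70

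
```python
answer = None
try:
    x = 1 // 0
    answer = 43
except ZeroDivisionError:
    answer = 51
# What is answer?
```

Step-by-step execution trace:
1. `x = 1 // 0` raises ZeroDivisionError.
2. `answer = 43` is not reached.
3. `except ZeroDivisionError` matches → answer = 51.
Result: 51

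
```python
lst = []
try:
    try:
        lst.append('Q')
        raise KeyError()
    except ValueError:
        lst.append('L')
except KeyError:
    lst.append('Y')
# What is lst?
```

Step-by-step execution trace:
1. Inner try: `lst.append('Q')` → lst = ['Q'].
2. `raise KeyError()` raises KeyError.
3. Inner `except ValueError` does not match KeyError; exception propagates to outer try.
4. Outer `except KeyError` matches → `lst.append('Y')` → lst = ['Q', 'Y'].
Result: ['Q', 'Y']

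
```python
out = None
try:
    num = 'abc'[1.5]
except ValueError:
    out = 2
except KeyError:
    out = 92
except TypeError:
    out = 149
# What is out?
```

Step-by-step execution trace:
1. `num = 'abc'[1.5]` raises TypeError.
2. `except ValueError` does not match TypeError; skipped.
3. `except KeyError` does not match TypeError; skipped.
4. `except TypeError` matches → out = 149.
Result: 149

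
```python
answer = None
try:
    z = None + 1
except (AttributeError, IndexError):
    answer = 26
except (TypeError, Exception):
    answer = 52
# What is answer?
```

Step-by-step execution trace:
1. `z = None + 1` raises TypeError.
2. `except (AttributeError, IndexError)` does not match TypeError; skipped.
3. `except (TypeError, Exception)` matches (TypeError is in the tuple) → answer = 52.
Result: 52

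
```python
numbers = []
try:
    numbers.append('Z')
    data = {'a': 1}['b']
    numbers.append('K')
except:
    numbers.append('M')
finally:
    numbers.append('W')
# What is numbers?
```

Step-by-step execution trace:
1. try: `numbers.append('Z')` → numbers = ['Z'].
2. `data = {'a': 1}['b']` raises KeyError; `numbers.append('K')` is not reached.
3. bare `except` matches → `numbers.append('M')` → numbers = ['Z', 'M'].
4. finally always runs: `numbers.append('W')` → numbers = ['Z', 'M', 'W'].
Result: ['Z', 'M', 'W']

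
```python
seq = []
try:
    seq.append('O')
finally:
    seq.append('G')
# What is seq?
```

Step-by-step execution trace:
1. try: `seq.append('O')` → seq = ['O'].
2. The try body completes without raising.
3. finally always runs: `seq.append('G')` → seq = ['O', 'G'].
Result: ['O', 'G']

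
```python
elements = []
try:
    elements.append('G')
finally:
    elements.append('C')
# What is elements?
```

Step-by-step execution trace:
1. try: `elements.append('G')` → elements = ['G'].
2. The try body completes without raising.
3. finally always runs: `elements.append('C')` → elements = ['G', 'C'].
Result: ['G', 'C']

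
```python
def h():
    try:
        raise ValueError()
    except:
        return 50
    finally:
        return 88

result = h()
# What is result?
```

Step-by-step execution trace:
1. `h()` enters try: `raise ValueError()` raises ValueError.
2. bare `except` matches → `return 50` sets pending return value 50.
3. Before returning, `finally: return 88` runs and overrides the pending return.
4. h() returns 88 → result = 88.
Result: 88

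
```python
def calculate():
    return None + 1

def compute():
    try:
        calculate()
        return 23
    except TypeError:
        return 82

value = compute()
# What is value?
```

Step-by-step execution trace:
1. `compute()` calls `calculate()`.
2. `calculate()` evaluates `None + 1`, which raises TypeError; it propagates to the caller.
3. `return 23` is not reached.
4. `except TypeError` in compute matches → returns 82.
5. value = 82.
Result: 82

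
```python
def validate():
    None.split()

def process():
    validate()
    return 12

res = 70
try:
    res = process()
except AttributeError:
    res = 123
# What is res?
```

Step-by-step execution trace:
1. res starts at 70.
2. try: `process()` calls `validate()`.
3. `validate()` evaluates `None.split()`, which raises AttributeError; it propagates through process (uncaught).
4. `return 12` in process is not reached; the assignment to res does not complete.
5. `except AttributeError` matches → res = 123.
Result: 123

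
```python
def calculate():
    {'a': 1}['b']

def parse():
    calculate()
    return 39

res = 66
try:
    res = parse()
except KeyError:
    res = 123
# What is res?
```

Step-by-step execution trace:
1. res starts at 66.
2. try: `parse()` calls `calculate()`.
3. `calculate()` evaluates `{'a': 1}['b']`, which raises KeyError; it propagates through parse (uncaught).
4. `return 39` in parse is not reached; the assignment to res does not complete.
5. `except KeyError` matches → res = 123.
Result: 123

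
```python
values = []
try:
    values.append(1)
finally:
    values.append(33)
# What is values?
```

Step-by-step execution trace:
1. try: `values.append(1)` → values = [1].
2. The try body completes without raising.
3. finally always runs: `values.append(33)` → values = [1, 33].
Result: [1, 33]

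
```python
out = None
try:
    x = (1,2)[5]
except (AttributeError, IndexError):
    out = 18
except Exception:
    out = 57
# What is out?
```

Step-by-step execution trace:
1. `x = (1,2)[5]` raises IndexError.
2. `except (AttributeError, IndexError)` matches (IndexError is in the tuple) → out = 18.
3. `except Exception` is not reached.
Result: 18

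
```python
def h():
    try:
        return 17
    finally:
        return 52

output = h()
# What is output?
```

Step-by-step execution trace:
1. `h()` enters try: `return 17` sets pending return value 17.
2. Before returning, `finally: return 52` runs and overrides the pending return.
3. h() returns 52 → output = 52.
Result: 52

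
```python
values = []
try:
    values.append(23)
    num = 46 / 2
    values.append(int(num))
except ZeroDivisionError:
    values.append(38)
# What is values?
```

Step-by-step execution trace:
1. try: `values.append(23)` → values = [23].
2. `num = 46 / 2` → num = 23.0. No exception raised.
3. `values.append(int(num))` → values = [23, 23].
4. `except ZeroDivisionError` is skipped (no exception was raised).
Result: [23, 23]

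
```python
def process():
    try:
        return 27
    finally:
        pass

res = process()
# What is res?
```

Step-by-step execution trace:
1. `process()` enters try: `return 27` sets pending return value 27.
2. Before returning, `finally: pass` runs (no effect).
3. process() returns 27 → res = 27.
Result: 27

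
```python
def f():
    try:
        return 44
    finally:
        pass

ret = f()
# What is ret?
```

Step-by-step execution trace:
1. `f()` enters try: `return 44` sets pending return value 44.
2. Before returning, `finally: pass` runs (no effect).
3. f() returns 44 → ret = 44.
Result: 44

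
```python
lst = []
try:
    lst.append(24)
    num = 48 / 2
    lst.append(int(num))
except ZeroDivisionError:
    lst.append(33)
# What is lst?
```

Step-by-step execution trace:
1. try: `lst.append(24)` → lst = [24].
2. `num = 48 / 2` → num = 24.0. No exception raised.
3. `lst.append(int(num))` → lst = [24, 24].
4. `except ZeroDivisionError` is skipped (no exception was raised).
Result: [24, 24]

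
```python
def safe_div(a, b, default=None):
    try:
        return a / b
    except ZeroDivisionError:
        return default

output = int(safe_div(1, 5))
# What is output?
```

Step-by-step execution trace:
1. `safe_div(1, 5)` enters try: `return 1 / 5` → returns 0.2. No exception raised.
2. `except ZeroDivisionError` is skipped.
3. `int(0.2)` → 0 → output = 0.
Result: 0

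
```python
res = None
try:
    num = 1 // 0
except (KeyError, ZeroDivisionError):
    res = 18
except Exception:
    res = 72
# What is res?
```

Step-by-step execution trace:
1. `num = 1 // 0` raises ZeroDivisionError.
2. `except (KeyError, ZeroDivisionError)` matches (ZeroDivisionError is in the tuple) → res = 18.
3. `except Exception` is not reached.
Result: 18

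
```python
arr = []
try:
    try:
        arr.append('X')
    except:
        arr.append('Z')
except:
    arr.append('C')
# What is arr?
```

Step-by-step execution trace:
1. Inner try: `arr.append('X')` → arr = ['X']. No exception raised.
2. Inner `except` is skipped.
3. Inner try completes normally; outer `except` is skipped.
Result: ['X']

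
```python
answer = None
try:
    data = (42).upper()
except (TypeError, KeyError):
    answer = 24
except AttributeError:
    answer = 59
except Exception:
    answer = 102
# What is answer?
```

Step-by-step execution trace:
1. `data = (42).upper()` raises AttributeError.
2. `except (TypeError, KeyError)` does not match AttributeError; skipped.
3. `except AttributeError` matches (exact type match) → answer = 59.
4. `except Exception` is not reached.
Result: 59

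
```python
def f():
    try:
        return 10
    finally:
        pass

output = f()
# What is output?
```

Step-by-step execution trace:
1. `f()` enters try: `return 10` sets pending return value 10.
2. Before returning, `finally: pass` runs (no effect).
3. f() returns 10 → output = 10.
Result: 10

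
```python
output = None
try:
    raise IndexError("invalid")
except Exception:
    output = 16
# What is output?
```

Step-by-step execution trace:
1. `raise IndexError(...)` raises IndexError.
2. `except Exception` matches (IndexError is a subclass of Exception) → output = 16.
Result: 16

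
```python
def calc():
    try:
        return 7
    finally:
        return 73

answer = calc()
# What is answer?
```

Step-by-step execution trace:
1. `calc()` enters try: `return 7` sets pending return value 7.
2. Before returning, `finally: return 73` runs and overrides the pending return.
3. calc() returns 73 → answer = 73.
Result: 73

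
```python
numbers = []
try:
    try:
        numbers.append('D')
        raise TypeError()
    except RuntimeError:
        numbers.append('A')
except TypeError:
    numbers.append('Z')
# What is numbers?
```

Step-by-step execution trace:
1. Inner try: `numbers.append('D')` → numbers = ['D'].
2. `raise TypeError()` raises TypeError.
3. Inner `except RuntimeError` does not match TypeError; exception propagates to outer try.
4. Outer `except TypeError` matches → `numbers.append('Z')` → numbers = ['D', 'Z'].
Result: ['D', 'Z']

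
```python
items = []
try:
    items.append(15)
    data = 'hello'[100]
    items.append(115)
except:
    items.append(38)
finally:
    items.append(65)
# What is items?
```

Step-by-step execution trace:
1. try: `items.append(15)` → items = [15].
2. `data = 'hello'[100]` raises IndexError; `items.append(115)` is not reached.
3. bare `except` matches → `items.append(38)` → items = [15, 38].
4. finally always runs: `items.append(65)` → items = [15, 38, 65].
Result: [15, 38, 65]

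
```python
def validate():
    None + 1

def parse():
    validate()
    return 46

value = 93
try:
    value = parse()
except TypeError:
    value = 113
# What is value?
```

Step-by-step execution trace:
1. value starts at 93.
2. try: `parse()` calls `validate()`.
3. `validate()` evaluates `None + 1`, which raises TypeError; it propagates through parse (uncaught).
4. `return 46` in parse is not reached; the assignment to value does not complete.
5. `except TypeError` matches → value = 113.
Result: 113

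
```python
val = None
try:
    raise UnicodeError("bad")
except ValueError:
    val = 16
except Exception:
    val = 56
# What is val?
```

Step-by-step execution trace:
1. `raise UnicodeError(...)` raises UnicodeError.
2. `except ValueError` matches (UnicodeError is a subclass of ValueError) → val = 16.
3. `except Exception` is not reached.
Result: 16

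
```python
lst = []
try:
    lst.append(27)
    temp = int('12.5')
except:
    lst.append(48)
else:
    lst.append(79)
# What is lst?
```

Step-by-step execution trace:
1. try: `lst.append(27)` → lst = [27].
2. `temp = int('12.5')` raises ValueError.
3. bare `except` matches → `lst.append(48)` → lst = [27, 48].
4. `else` is skipped (an exception was raised).
Result: [27, 48]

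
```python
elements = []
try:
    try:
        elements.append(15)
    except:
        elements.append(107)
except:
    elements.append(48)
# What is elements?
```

Step-by-step execution trace:
1. Inner try: `elements.append(15)` → elements = [15]. No exception raised.
2. Inner `except` is skipped.
3. Inner try completes normally; outer `except` is skipped.
Result: [15]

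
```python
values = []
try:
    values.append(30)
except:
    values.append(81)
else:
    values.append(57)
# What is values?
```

Step-by-step execution trace:
1. try: `values.append(30)` → values = [30]. No exception raised.
2. `except` is skipped.
3. `else` runs (try completed without exception): `values.append(57)` → values = [30, 57].
Result: [30, 57]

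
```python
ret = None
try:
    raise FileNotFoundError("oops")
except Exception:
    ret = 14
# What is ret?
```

Step-by-step execution trace:
1. `raise FileNotFoundError(...)` raises FileNotFoundError.
2. `except Exception` matches (FileNotFoundError is a subclass of Exception) → ret = 14.
Result: 14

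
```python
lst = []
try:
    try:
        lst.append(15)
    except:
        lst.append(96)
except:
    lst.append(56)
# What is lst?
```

Step-by-step execution trace:
1. Inner try: `lst.append(15)` → lst = [15]. No exception raised.
2. Inner `except` is skipped.
3. Inner try completes normally; outer `except` is skipped.
Result: [15]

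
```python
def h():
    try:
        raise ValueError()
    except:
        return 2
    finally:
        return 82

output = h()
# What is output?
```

Step-by-step execution trace:
1. `h()` enters try: `raise ValueError()` raises ValueError.
2. bare `except` matches → `return 2` sets pending return value 2.
3. Before returning, `finally: return 82` runs and overrides the pending return.
4. h() returns 82 → output = 82.
Result: 82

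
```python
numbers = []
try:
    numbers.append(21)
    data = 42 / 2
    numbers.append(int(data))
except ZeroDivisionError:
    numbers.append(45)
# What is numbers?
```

Step-by-step execution trace:
1. try: `numbers.append(21)` → numbers = [21].
2. `data = 42 / 2` → data = 21.0. No exception raised.
3. `numbers.append(int(data))` → numbers = [21, 21].
4. `except ZeroDivisionError` is skipped (no exception was raised).
Result: [21, 21]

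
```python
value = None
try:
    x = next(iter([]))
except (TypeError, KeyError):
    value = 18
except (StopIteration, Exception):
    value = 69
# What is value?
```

Step-by-step execution trace:
1. `x = next(iter([]))` raises StopIteration.
2. `except (TypeError, KeyError)` does not match StopIteration; skipped.
3. `except (StopIteration, Exception)` matches (StopIteration is in the tuple) → value = 69.
Result: 69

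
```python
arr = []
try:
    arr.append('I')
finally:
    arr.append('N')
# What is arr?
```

Step-by-step execution trace:
1. try: `arr.append('I')` → arr = ['I'].
2. The try body completes without raising.
3. finally always runs: `arr.append('N')` → arr = ['I', 'N'].
Result: ['I', 'N']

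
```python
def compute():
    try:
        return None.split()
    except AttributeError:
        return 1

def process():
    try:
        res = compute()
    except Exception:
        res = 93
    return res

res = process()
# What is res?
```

Step-by-step execution trace:
1. `process()` calls `compute()`.
2. In compute: `None.split()` raises AttributeError; `except AttributeError` catches it → returns 1.
3. In process: `res = compute()` → res = 1. No exception reaches process.
4. `except Exception` is skipped; process returns 1.
5. res = 1.
Result: 1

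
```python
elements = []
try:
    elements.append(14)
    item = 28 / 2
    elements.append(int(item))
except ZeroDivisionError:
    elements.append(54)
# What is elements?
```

Step-by-step execution trace:
1. try: `elements.append(14)` → elements = [14].
2. `item = 28 / 2` → item = 14.0. No exception raised.
3. `elements.append(int(item))` → elements = [14, 14].
4. `except ZeroDivisionError` is skipped (no exception was raised).
Result: [14, 14]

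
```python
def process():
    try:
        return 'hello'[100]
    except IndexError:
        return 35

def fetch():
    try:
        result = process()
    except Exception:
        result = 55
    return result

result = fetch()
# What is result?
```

Step-by-step execution trace:
1. `fetch()` calls `process()`.
2. In process: `'hello'[100]` raises IndexError; `except IndexError` catches it → returns 35.
3. In fetch: `result = process()` → result = 35. No exception reaches fetch.
4. `except Exception` is skipped; fetch returns 35.
5. result = 35.
Result: 35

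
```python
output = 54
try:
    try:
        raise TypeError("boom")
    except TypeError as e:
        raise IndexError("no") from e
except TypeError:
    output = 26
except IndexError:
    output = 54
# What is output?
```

Step-by-step execution trace:
1. Inner try raises TypeError; inner `except TypeError as e` catches it.
2. `raise IndexError(...) from e` raises IndexError (TypeError is attached as __cause__, but only IndexError is active).
3. Outer `except TypeError` does not match IndexError; skipped.
4. Outer `except IndexError` matches → output = 54.
Result: 54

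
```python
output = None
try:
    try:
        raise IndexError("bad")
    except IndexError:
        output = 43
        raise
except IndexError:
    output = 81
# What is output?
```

Step-by-step execution trace:
1. Inner try: `raise IndexError("bad")` raises IndexError.
2. Inner `except IndexError` matches → output = 43.
3. bare `raise` re-raises the same IndexError.
4. Outer `except IndexError` matches → output = 81.
Result: 81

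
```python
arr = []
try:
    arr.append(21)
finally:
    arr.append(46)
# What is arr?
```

Step-by-step execution trace:
1. try: `arr.append(21)` → arr = [21].
2. The try body completes without raising.
3. finally always runs: `arr.append(46)` → arr = [21, 46].
Result: [21, 46]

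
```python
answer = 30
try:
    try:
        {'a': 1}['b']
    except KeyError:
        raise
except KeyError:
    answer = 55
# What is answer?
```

Step-by-step execution trace:
1. Inner try: `{'a': 1}['b']` raises KeyError.
2. Inner `except KeyError` matches; bare `raise` re-raises the same KeyError.
3. Outer `except KeyError` matches → answer = 55.
Result: 55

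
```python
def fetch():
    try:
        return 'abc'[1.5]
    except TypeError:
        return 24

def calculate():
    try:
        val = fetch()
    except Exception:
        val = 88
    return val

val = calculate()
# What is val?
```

Step-by-step execution trace:
1. `calculate()` calls `fetch()`.
2. In fetch: `'abc'[1.5]` raises TypeError; `except TypeError` catches it → returns 24.
3. In calculate: `val = fetch()` → val = 24. No exception reaches calculate.
4. `except Exception` is skipped; calculate returns 24.
5. val = 24.
Result: 24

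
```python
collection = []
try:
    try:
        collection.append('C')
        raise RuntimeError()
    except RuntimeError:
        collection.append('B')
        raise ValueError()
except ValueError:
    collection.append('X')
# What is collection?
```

Step-by-step execution trace:
1. Inner try: `collection.append('C')` → collection = ['C'].
2. `raise RuntimeError()` raises RuntimeError.
3. Inner `except RuntimeError` matches → `collection.append('B')` → collection = ['C', 'B'].
4. `raise ValueError()` raises ValueError; propagates to outer try.
5. Outer `except ValueError` matches → `collection.append('X')` → collection = ['C', 'B', 'X'].
Result: ['C', 'B', 'X']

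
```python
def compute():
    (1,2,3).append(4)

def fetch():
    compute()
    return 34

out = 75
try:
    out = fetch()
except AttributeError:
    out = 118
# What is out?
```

Step-by-step execution trace:
1. out starts at 75.
2. try: `fetch()` calls `compute()`.
3. `compute()` evaluates `(1,2,3).append(4)`, which raises AttributeError; it propagates through fetch (uncaught).
4. `return 34` in fetch is not reached; the assignment to out does not complete.
5. `except AttributeError` matches → out = 118.
Result: 118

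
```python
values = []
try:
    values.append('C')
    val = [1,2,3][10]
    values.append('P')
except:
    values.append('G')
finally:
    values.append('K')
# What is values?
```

Step-by-step execution trace:
1. try: `values.append('C')` → values = ['C'].
2. `val = [1,2,3][10]` raises IndexError; `values.append('P')` is not reached.
3. bare `except` matches → `values.append('G')` → values = ['C', 'G'].
4. finally always runs: `values.append('K')` → values = ['C', 'G', 'K'].
Result: ['C', 'G', 'K']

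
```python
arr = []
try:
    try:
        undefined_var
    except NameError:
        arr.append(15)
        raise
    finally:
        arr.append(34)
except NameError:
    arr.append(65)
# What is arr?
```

Step-by-step execution trace:
1. Inner try: `undefined_var` raises NameError.
2. Inner `except NameError` matches → `arr.append(15)` → arr = [15].
3. bare `raise` re-raises NameError.
4. Inner `finally` runs during unwinding: `arr.append(34)` → arr = [15, 34].
5. Outer `except NameError` matches → `arr.append(65)` → arr = [15, 34, 65].
Result: [15, 34, 65]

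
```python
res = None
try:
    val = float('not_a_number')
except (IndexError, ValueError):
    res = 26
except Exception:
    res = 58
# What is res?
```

Step-by-step execution trace:
1. `val = float('not_a_number')` raises ValueError.
2. `except (IndexError, ValueError)` matches (ValueError is in the tuple) → res = 26.
3. `except Exception` is not reached.
Result: 26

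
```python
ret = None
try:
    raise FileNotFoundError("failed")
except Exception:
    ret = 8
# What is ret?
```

Step-by-step execution trace:
1. `raise FileNotFoundError(...)` raises FileNotFoundError.
2. `except Exception` matches (FileNotFoundError is a subclass of Exception) → ret = 8.
Result: 8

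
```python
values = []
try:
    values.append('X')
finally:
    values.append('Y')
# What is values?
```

Step-by-step execution trace:
1. try: `values.append('X')` → values = ['X'].
2. The try body completes without raising.
3. finally always runs: `values.append('Y')` → values = ['X', 'Y'].
Result: ['X', 'Y']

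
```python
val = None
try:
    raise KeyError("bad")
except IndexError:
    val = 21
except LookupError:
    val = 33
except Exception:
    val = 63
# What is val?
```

Step-by-step execution trace:
1. `raise KeyError(...)` raises KeyError.
2. `except IndexError` does not match (KeyError is not a subclass of IndexError); skipped.
3. `except LookupError` matches (KeyError is a subclass of LookupError) → val = 33.
4. `except Exception` is not reached.
Result: 33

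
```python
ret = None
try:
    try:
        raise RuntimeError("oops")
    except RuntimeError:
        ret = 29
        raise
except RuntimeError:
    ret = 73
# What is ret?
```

Step-by-step execution trace:
1. Inner try: `raise RuntimeError("oops")` raises RuntimeError.
2. Inner `except RuntimeError` matches → ret = 29.
3. bare `raise` re-raises the same RuntimeError.
4. Outer `except RuntimeError` matches → ret = 73.
Result: 73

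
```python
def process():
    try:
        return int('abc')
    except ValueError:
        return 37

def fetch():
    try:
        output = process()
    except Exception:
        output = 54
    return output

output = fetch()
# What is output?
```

Step-by-step execution trace:
1. `fetch()` calls `process()`.
2. In process: `int('abc')` raises ValueError; `except ValueError` catches it → returns 37.
3. In fetch: `output = process()` → output = 37. No exception reaches fetch.
4. `except Exception` is skipped; fetch returns 37.
5. output = 37.
Result: 37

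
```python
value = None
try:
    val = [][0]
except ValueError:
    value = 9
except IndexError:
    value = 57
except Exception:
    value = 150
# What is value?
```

Step-by-step execution trace:
1. `val = [][0]` raises IndexError.
2. `except ValueError` does not match IndexError; skipped.
3. `except IndexError` matches → value = 57.
4. Remaining except clauses are skipped.
Result: 57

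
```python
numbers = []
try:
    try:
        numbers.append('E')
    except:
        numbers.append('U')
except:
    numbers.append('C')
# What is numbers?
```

Step-by-step execution trace:
1. Inner try: `numbers.append('E')` → numbers = ['E']. No exception raised.
2. Inner `except` is skipped.
3. Inner try completes normally; outer `except` is skipped.
Result: ['E']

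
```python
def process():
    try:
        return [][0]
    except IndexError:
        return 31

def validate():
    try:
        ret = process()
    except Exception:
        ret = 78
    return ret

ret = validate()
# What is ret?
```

Step-by-step execution trace:
1. `validate()` calls `process()`.
2. In process: `[][0]` raises IndexError; `except IndexError` catches it → returns 31.
3. In validate: `ret = process()` → ret = 31. No exception reaches validate.
4. `except Exception` is skipped; validate returns 31.
5. ret = 31.
Result: 31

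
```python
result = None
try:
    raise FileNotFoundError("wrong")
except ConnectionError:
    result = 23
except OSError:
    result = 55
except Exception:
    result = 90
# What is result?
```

Step-by-step execution trace:
1. `raise FileNotFoundError(...)` raises FileNotFoundError.
2. `except ConnectionError` does not match (FileNotFoundError is not a subclass of ConnectionError); skipped.
3. `except OSError` matches (FileNotFoundError is a subclass of OSError) → result = 55.
4. `except Exception` is not reached.
Result: 55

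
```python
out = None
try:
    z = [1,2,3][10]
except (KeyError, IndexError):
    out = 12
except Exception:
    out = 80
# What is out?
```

Step-by-step execution trace:
1. `z = [1,2,3][10]` raises IndexError.
2. `except (KeyError, IndexError)` matches (IndexError is in the tuple) → out = 12.
3. `except Exception` is not reached.
Result: 12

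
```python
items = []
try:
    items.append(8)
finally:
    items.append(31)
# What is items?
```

Step-by-step execution trace:
1. try: `items.append(8)` → items = [8].
2. The try body completes without raising.
3. finally always runs: `items.append(31)` → items = [8, 31].
Result: [8, 31]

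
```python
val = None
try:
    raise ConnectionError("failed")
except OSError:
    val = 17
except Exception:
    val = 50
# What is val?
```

Step-by-step execution trace:
1. `raise ConnectionError(...)` raises ConnectionError.
2. `except OSError` matches (ConnectionError is a subclass of OSError) → val = 17.
3. `except Exception` is not reached.
Result: 17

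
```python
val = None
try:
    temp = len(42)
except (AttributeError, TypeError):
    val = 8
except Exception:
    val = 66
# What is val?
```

Step-by-step execution trace:
1. `temp = len(42)` raises TypeError.
2. `except (AttributeError, TypeError)` matches (TypeError is in the tuple) → val = 8.
3. `except Exception` is not reached.
Result: 8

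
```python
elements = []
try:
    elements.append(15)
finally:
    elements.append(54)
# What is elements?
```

Step-by-step execution trace:
1. try: `elements.append(15)` → elements = [15].
2. The try body completes without raising.
3. finally always runs: `elements.append(54)` → elements = [15, 54].
Result: [15, 54]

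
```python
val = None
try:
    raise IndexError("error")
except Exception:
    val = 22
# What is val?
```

Step-by-step execution trace:
1. `raise IndexError(...)` raises IndexError.
2. `except Exception` matches (IndexError is a subclass of Exception) → val = 22.
Result: 22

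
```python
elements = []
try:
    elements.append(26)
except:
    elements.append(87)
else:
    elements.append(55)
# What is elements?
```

Step-by-step execution trace:
1. try: `elements.append(26)` → elements = [26]. No exception raised.
2. `except` is skipped.
3. `else` runs (try completed without exception): `elements.append(55)` → elements = [26, 55].
Result: [26, 55]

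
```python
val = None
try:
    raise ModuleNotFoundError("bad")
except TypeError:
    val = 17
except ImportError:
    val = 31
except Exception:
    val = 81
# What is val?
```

Step-by-step execution trace:
1. `raise ModuleNotFoundError(...)` raises ModuleNotFoundError.
2. `except TypeError` does not match (ModuleNotFoundError is not a subclass of TypeError); skipped.
3. `except ImportError` matches (ModuleNotFoundError is a subclass of ImportError) → val = 31.
4. `except Exception` is not reached.
Result: 31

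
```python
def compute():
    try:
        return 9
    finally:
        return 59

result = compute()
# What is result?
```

Step-by-step execution trace:
1. `compute()` enters try: `return 9` sets pending return value 9.
2. Before returning, `finally: return 59` runs and overrides the pending return.
3. compute() returns 59 → result = 59.
Result: 59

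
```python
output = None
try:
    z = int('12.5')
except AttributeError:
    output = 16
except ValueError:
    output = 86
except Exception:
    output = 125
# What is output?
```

Step-by-step execution trace:
1. `z = int('12.5')` raises ValueError.
2. `except AttributeError` does not match ValueError; skipped.
3. `except ValueError` matches → output = 86.
4. Remaining except clauses are skipped.
Result: 86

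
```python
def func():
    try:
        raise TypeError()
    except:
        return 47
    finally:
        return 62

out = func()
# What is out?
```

Step-by-step execution trace:
1. `func()` enters try: `raise TypeError()` raises TypeError.
2. bare `except` matches → `return 47` sets pending return value 47.
3. Before returning, `finally: return 62` runs and overrides the pending return.
4. func() returns 62 → out = 62.
Result: 62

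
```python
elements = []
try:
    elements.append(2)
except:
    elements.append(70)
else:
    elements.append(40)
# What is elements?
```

Step-by-step execution trace:
1. try: `elements.append(2)` → elements = [2]. No exception raised.
2. `except` is skipped.
3. `else` runs (try completed without exception): `elements.append(40)` → elements = [2, 40].
Result: [2, 40]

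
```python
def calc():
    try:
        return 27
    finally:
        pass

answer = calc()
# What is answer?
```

Step-by-step execution trace:
1. `calc()` enters try: `return 27` sets pending return value 27.
2. Before returning, `finally: pass` runs (no effect).
3. calc() returns 27 → answer = 27.
Result: 27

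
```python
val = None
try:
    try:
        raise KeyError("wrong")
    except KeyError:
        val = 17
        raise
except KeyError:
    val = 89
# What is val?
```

Step-by-step execution trace:
1. Inner try: `raise KeyError("wrong")` raises KeyError.
2. Inner `except KeyError` matches → val = 17.
3. bare `raise` re-raises the same KeyError.
4. Outer `except KeyError` matches → val = 89.
Result: 89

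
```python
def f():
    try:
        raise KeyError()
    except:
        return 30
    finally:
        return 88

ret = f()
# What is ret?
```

Step-by-step execution trace:
1. `f()` enters try: `raise KeyError()` raises KeyError.
2. bare `except` matches → `return 30` sets pending return value 30.
3. Before returning, `finally: return 88` runs and overrides the pending return.
4. f() returns 88 → ret = 88.
Result: 88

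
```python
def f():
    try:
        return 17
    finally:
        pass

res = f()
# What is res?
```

Step-by-step execution trace:
1. `f()` enters try: `return 17` sets pending return value 17.
2. Before returning, `finally: pass` runs (no effect).
3. f() returns 17 → res = 17.
Result: 17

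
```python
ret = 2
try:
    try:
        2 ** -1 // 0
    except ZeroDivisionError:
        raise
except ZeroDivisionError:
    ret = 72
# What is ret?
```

Step-by-step execution trace:
1. Inner try: `2 ** -1 // 0` raises ZeroDivisionError.
2. Inner `except ZeroDivisionError` matches; bare `raise` re-raises the same ZeroDivisionError.
3. Outer `except ZeroDivisionError` matches → ret = 72.
Result: 72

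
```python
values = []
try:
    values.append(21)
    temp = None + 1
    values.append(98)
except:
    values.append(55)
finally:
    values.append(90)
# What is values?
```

Step-by-step execution trace:
1. try: `values.append(21)` → values = [21].
2. `temp = None + 1` raises TypeError; `values.append(98)` is not reached.
3. bare `except` matches → `values.append(55)` → values = [21, 55].
4. finally always runs: `values.append(90)` → values = [21, 55, 90].
Result: [21, 55, 90]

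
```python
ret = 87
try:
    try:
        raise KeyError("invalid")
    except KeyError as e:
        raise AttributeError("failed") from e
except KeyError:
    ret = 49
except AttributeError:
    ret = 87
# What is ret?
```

Step-by-step execution trace:
1. Inner try raises KeyError; inner `except KeyError as e` catches it.
2. `raise AttributeError(...) from e` raises AttributeError (KeyError is attached as __cause__, but only AttributeError is active).
3. Outer `except KeyError` does not match AttributeError; skipped.
4. Outer `except AttributeError` matches → ret = 87.
Result: 87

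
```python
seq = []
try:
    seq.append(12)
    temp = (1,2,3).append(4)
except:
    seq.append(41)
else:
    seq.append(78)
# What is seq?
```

Step-by-step execution trace:
1. try: `seq.append(12)` → seq = [12].
2. `temp = (1,2,3).append(4)` raises AttributeError.
3. bare `except` matches → `seq.append(41)` → seq = [12, 41].
4. `else` is skipped (an exception was raised).
Result: [12, 41]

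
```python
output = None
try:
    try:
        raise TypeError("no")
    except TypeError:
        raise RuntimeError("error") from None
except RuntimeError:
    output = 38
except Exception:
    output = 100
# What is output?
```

Step-by-step execution trace:
1. Inner try raises TypeError; inner `except TypeError` catches it.
2. `raise RuntimeError(...) from None` raises RuntimeError (from None suppresses __context__, but the active exception is still RuntimeError).
3. Outer `except RuntimeError` matches → output = 38.
4. `except Exception` is not reached.
Result: 38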